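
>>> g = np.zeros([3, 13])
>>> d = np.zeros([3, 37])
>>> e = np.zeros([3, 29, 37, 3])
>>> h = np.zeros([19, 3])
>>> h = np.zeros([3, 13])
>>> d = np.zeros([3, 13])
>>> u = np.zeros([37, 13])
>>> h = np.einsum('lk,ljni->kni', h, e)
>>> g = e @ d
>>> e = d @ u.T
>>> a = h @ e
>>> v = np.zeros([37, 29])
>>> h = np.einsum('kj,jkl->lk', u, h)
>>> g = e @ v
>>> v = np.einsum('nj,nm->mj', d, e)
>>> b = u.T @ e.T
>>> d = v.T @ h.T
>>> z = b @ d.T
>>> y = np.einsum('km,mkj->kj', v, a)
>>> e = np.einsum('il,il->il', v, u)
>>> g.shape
(3, 29)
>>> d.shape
(13, 3)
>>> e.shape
(37, 13)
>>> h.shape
(3, 37)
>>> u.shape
(37, 13)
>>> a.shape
(13, 37, 37)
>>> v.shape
(37, 13)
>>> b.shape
(13, 3)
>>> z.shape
(13, 13)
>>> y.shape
(37, 37)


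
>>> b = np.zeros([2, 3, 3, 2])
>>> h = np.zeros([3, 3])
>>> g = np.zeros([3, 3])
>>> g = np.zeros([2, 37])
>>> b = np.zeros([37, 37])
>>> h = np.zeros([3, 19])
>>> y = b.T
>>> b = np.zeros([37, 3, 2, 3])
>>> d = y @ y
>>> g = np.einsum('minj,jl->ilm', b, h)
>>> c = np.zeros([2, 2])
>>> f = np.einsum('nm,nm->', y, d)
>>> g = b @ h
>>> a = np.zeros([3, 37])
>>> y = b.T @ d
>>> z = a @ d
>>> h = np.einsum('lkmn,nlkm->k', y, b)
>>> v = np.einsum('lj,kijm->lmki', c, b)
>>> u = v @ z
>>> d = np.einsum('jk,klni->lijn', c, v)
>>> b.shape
(37, 3, 2, 3)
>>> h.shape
(2,)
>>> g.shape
(37, 3, 2, 19)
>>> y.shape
(3, 2, 3, 37)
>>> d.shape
(3, 3, 2, 37)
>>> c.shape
(2, 2)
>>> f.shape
()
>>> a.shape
(3, 37)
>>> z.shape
(3, 37)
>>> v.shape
(2, 3, 37, 3)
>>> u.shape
(2, 3, 37, 37)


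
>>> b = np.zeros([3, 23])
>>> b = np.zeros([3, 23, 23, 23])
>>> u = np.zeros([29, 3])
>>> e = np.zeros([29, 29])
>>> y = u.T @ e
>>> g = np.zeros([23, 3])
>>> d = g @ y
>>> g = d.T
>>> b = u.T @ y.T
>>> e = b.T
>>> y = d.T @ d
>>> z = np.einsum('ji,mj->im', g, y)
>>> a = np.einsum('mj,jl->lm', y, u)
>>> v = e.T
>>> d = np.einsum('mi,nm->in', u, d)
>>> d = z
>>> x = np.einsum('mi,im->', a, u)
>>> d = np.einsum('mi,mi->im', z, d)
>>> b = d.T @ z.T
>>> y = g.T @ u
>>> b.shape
(23, 23)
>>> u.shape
(29, 3)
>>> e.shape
(3, 3)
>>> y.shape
(23, 3)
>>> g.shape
(29, 23)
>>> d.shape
(29, 23)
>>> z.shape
(23, 29)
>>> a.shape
(3, 29)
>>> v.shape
(3, 3)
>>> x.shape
()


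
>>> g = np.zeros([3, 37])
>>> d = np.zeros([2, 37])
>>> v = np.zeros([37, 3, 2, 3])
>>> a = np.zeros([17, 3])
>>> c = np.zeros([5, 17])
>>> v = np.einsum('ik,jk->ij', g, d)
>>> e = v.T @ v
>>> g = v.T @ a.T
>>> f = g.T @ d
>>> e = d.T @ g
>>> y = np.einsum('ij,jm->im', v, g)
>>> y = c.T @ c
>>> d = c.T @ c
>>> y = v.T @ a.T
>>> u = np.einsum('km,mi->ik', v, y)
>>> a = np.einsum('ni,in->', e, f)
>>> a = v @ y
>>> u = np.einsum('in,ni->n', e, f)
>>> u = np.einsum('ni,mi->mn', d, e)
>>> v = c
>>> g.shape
(2, 17)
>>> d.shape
(17, 17)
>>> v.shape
(5, 17)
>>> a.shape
(3, 17)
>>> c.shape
(5, 17)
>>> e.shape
(37, 17)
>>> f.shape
(17, 37)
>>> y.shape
(2, 17)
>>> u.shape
(37, 17)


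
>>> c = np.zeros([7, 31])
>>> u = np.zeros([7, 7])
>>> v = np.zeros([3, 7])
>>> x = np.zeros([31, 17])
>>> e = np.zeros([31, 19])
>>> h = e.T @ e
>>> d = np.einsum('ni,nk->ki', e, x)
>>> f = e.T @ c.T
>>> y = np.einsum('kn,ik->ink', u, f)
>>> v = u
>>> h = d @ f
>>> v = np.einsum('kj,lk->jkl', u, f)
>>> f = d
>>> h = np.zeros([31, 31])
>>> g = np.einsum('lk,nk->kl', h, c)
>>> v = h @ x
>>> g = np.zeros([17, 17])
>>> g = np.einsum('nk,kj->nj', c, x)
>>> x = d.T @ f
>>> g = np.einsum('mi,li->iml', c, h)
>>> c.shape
(7, 31)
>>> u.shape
(7, 7)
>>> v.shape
(31, 17)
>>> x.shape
(19, 19)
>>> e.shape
(31, 19)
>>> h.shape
(31, 31)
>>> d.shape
(17, 19)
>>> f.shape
(17, 19)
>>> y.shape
(19, 7, 7)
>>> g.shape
(31, 7, 31)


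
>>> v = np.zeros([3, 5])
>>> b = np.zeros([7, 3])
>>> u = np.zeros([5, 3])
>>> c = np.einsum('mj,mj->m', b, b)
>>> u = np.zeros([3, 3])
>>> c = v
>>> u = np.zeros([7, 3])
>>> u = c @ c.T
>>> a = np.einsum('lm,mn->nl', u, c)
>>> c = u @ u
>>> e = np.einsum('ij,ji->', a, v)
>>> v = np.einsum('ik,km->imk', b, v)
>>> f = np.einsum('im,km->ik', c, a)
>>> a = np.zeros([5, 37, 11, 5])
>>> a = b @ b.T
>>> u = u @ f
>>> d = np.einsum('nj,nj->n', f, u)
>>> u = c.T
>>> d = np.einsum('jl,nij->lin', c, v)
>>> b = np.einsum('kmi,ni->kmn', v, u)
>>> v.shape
(7, 5, 3)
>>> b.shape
(7, 5, 3)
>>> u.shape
(3, 3)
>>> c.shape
(3, 3)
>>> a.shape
(7, 7)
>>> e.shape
()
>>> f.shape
(3, 5)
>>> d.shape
(3, 5, 7)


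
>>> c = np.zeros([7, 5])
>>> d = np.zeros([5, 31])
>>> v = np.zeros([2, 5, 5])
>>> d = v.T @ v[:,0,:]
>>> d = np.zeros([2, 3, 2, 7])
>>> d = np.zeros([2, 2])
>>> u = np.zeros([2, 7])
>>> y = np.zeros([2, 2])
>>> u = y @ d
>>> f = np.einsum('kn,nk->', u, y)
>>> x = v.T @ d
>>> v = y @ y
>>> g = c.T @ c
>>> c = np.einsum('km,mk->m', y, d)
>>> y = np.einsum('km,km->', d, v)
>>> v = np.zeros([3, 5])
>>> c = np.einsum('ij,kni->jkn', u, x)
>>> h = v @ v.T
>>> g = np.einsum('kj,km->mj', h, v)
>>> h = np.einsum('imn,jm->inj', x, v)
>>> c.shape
(2, 5, 5)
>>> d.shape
(2, 2)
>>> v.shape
(3, 5)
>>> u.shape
(2, 2)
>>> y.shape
()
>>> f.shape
()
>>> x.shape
(5, 5, 2)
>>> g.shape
(5, 3)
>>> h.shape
(5, 2, 3)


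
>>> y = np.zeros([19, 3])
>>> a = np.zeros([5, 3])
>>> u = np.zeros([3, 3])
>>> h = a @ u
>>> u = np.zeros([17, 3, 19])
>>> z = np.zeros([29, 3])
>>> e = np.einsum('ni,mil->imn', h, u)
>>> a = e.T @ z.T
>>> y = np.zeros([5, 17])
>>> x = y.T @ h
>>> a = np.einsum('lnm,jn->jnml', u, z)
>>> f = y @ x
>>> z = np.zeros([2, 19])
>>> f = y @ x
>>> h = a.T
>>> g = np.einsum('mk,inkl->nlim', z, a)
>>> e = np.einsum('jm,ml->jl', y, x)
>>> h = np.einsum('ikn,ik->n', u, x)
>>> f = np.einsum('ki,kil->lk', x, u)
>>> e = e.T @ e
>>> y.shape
(5, 17)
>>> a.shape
(29, 3, 19, 17)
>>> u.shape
(17, 3, 19)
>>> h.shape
(19,)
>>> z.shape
(2, 19)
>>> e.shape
(3, 3)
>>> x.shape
(17, 3)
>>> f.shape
(19, 17)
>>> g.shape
(3, 17, 29, 2)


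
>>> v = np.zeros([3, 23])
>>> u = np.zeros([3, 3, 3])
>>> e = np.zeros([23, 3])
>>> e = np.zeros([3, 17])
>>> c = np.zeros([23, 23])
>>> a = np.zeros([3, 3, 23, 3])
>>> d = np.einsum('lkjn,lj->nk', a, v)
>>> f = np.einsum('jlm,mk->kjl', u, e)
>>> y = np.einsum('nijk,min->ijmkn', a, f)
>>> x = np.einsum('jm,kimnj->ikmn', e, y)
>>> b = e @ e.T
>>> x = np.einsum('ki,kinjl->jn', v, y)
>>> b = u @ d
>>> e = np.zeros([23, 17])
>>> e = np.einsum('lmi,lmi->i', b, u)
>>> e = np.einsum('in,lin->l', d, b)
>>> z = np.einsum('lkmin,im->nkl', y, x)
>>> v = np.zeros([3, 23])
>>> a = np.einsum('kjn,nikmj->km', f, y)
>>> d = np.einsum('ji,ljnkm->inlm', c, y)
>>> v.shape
(3, 23)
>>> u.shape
(3, 3, 3)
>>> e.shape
(3,)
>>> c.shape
(23, 23)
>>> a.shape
(17, 3)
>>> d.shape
(23, 17, 3, 3)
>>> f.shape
(17, 3, 3)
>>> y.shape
(3, 23, 17, 3, 3)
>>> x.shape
(3, 17)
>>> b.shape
(3, 3, 3)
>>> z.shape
(3, 23, 3)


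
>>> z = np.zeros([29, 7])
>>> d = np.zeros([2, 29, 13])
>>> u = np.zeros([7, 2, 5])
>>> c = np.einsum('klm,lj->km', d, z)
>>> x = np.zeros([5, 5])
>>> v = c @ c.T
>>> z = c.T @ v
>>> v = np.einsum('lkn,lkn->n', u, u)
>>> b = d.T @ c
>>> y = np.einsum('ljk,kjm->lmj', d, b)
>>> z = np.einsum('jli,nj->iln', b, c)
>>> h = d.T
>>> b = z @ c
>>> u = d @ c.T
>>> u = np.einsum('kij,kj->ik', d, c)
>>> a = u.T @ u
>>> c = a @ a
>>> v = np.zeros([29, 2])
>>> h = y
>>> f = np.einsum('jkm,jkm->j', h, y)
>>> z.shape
(13, 29, 2)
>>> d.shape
(2, 29, 13)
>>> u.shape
(29, 2)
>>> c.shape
(2, 2)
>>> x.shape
(5, 5)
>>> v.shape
(29, 2)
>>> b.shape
(13, 29, 13)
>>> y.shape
(2, 13, 29)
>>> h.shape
(2, 13, 29)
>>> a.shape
(2, 2)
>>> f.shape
(2,)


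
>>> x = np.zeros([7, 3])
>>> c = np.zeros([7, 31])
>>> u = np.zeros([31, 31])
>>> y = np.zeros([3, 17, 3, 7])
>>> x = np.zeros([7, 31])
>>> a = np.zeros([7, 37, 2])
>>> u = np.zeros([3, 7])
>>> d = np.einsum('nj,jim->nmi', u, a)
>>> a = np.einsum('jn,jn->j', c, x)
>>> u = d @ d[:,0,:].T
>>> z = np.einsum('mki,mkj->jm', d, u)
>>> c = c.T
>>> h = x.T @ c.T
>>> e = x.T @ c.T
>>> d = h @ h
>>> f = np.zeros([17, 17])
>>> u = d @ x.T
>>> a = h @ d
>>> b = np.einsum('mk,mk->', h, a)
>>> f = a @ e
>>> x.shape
(7, 31)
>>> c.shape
(31, 7)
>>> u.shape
(31, 7)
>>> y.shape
(3, 17, 3, 7)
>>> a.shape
(31, 31)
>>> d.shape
(31, 31)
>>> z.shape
(3, 3)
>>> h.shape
(31, 31)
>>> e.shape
(31, 31)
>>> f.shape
(31, 31)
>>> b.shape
()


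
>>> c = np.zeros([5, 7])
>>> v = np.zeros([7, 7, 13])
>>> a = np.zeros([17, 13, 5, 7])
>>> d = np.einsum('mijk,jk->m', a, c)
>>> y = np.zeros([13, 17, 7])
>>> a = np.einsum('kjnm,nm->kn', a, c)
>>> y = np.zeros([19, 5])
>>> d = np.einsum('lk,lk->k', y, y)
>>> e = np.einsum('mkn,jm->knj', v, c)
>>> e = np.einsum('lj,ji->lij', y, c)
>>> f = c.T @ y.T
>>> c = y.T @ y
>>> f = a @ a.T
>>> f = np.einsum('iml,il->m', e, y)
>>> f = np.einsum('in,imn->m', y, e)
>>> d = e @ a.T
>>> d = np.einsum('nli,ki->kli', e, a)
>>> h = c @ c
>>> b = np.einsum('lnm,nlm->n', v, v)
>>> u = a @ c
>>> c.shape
(5, 5)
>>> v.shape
(7, 7, 13)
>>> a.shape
(17, 5)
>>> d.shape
(17, 7, 5)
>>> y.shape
(19, 5)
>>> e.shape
(19, 7, 5)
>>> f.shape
(7,)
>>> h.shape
(5, 5)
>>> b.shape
(7,)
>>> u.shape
(17, 5)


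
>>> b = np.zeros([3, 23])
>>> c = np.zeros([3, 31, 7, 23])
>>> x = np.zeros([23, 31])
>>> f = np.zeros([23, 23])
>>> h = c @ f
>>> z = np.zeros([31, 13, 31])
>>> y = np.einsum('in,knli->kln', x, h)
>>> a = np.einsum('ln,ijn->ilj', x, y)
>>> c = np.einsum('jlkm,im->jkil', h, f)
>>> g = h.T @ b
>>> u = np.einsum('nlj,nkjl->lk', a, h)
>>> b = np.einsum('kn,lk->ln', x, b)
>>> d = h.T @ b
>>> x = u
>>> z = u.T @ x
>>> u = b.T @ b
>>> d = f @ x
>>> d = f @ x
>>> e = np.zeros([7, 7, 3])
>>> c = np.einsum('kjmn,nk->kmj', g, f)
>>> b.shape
(3, 31)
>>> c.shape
(23, 31, 7)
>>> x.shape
(23, 31)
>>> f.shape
(23, 23)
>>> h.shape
(3, 31, 7, 23)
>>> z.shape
(31, 31)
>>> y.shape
(3, 7, 31)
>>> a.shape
(3, 23, 7)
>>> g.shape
(23, 7, 31, 23)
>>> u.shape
(31, 31)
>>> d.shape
(23, 31)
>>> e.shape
(7, 7, 3)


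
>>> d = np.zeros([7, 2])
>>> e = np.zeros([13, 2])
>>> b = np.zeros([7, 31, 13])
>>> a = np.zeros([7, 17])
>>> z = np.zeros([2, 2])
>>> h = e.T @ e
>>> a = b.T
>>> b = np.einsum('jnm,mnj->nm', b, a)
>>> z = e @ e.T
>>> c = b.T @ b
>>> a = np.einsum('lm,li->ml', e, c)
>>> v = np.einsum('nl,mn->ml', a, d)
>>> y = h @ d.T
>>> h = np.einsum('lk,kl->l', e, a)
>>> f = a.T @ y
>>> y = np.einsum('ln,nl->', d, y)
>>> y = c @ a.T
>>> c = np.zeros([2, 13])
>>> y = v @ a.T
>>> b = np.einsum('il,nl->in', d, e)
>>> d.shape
(7, 2)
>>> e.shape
(13, 2)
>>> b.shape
(7, 13)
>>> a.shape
(2, 13)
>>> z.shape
(13, 13)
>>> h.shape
(13,)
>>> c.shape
(2, 13)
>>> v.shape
(7, 13)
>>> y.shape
(7, 2)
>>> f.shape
(13, 7)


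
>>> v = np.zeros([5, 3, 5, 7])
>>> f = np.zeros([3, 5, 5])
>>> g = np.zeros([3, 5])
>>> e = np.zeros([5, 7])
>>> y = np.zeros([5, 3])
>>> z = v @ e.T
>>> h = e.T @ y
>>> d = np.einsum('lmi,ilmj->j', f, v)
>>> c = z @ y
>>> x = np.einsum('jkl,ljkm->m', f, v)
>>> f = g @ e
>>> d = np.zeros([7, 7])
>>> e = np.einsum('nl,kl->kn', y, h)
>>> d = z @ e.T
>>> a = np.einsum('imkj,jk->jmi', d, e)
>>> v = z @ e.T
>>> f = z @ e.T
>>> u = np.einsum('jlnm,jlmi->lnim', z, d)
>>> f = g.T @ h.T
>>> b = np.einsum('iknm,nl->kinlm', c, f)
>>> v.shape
(5, 3, 5, 7)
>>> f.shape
(5, 7)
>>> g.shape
(3, 5)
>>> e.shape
(7, 5)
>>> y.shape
(5, 3)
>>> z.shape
(5, 3, 5, 5)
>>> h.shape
(7, 3)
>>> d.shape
(5, 3, 5, 7)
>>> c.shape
(5, 3, 5, 3)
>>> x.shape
(7,)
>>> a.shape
(7, 3, 5)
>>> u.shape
(3, 5, 7, 5)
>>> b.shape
(3, 5, 5, 7, 3)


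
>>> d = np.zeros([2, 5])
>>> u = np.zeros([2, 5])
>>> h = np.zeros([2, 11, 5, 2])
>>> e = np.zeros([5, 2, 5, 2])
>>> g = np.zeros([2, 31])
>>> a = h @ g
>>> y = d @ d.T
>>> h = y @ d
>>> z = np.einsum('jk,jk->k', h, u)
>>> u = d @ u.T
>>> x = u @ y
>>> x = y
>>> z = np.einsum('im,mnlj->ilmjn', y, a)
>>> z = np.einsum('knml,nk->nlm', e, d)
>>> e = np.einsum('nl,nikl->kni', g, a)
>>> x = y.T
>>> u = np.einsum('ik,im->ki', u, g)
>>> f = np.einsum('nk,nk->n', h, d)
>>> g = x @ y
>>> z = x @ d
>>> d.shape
(2, 5)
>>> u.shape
(2, 2)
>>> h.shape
(2, 5)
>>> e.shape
(5, 2, 11)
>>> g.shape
(2, 2)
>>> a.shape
(2, 11, 5, 31)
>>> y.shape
(2, 2)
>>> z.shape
(2, 5)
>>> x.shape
(2, 2)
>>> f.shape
(2,)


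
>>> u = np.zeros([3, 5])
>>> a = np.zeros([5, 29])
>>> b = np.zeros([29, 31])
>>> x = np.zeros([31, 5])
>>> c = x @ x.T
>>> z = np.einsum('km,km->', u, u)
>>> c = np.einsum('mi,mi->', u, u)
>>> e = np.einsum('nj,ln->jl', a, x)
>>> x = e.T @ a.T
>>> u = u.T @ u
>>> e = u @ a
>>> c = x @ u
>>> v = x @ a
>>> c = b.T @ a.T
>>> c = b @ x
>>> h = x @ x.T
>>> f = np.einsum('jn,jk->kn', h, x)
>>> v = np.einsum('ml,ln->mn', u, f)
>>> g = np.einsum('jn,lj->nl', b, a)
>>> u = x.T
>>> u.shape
(5, 31)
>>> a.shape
(5, 29)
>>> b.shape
(29, 31)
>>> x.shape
(31, 5)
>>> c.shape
(29, 5)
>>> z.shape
()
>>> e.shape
(5, 29)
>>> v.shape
(5, 31)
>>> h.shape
(31, 31)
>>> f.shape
(5, 31)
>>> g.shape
(31, 5)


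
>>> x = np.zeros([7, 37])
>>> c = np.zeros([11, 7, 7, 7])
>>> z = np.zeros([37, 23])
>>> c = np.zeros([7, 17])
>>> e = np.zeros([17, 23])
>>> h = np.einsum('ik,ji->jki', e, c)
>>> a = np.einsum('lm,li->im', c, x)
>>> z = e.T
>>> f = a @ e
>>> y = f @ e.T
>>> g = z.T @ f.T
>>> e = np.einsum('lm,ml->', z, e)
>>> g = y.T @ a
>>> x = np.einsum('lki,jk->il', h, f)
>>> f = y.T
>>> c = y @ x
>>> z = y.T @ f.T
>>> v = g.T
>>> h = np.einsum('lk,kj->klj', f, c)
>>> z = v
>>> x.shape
(17, 7)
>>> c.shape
(37, 7)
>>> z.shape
(17, 17)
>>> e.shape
()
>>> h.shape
(37, 17, 7)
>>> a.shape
(37, 17)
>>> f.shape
(17, 37)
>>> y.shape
(37, 17)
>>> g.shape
(17, 17)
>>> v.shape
(17, 17)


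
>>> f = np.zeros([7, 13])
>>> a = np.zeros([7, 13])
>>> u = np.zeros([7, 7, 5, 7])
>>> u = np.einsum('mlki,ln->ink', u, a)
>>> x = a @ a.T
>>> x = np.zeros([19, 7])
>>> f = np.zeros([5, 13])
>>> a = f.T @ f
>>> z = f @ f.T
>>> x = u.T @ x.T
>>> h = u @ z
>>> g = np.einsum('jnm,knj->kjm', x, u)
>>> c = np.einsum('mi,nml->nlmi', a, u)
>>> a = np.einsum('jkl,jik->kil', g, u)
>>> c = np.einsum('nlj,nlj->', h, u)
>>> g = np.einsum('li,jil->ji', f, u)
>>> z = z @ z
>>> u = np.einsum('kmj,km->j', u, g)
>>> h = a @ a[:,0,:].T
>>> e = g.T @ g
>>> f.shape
(5, 13)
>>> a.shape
(5, 13, 19)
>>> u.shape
(5,)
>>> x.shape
(5, 13, 19)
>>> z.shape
(5, 5)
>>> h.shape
(5, 13, 5)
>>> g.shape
(7, 13)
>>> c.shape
()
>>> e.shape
(13, 13)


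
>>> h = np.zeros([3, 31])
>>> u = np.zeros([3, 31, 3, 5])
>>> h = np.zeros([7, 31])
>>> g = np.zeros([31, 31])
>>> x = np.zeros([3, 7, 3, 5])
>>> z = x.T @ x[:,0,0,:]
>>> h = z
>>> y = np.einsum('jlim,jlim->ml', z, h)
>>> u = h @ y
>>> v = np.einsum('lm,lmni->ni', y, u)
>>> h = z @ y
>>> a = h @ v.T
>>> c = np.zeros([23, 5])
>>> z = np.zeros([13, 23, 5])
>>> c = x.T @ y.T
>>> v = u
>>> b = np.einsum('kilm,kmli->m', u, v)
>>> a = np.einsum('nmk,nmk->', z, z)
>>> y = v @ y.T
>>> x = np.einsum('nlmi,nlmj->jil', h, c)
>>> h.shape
(5, 3, 7, 3)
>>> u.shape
(5, 3, 7, 3)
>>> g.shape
(31, 31)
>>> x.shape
(5, 3, 3)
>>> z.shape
(13, 23, 5)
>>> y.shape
(5, 3, 7, 5)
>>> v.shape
(5, 3, 7, 3)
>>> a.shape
()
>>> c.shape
(5, 3, 7, 5)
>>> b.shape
(3,)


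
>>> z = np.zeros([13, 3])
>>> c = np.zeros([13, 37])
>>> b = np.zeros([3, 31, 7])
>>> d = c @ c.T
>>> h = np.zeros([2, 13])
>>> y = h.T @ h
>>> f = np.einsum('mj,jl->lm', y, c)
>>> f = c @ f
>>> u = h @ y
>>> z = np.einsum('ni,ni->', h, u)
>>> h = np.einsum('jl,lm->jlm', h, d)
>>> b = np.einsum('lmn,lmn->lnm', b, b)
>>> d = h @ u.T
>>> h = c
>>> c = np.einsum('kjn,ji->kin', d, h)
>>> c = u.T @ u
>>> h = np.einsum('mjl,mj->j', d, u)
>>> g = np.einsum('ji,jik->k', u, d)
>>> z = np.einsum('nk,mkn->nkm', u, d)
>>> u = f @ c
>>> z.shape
(2, 13, 2)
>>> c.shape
(13, 13)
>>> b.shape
(3, 7, 31)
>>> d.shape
(2, 13, 2)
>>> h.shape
(13,)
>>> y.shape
(13, 13)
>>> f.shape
(13, 13)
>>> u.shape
(13, 13)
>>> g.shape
(2,)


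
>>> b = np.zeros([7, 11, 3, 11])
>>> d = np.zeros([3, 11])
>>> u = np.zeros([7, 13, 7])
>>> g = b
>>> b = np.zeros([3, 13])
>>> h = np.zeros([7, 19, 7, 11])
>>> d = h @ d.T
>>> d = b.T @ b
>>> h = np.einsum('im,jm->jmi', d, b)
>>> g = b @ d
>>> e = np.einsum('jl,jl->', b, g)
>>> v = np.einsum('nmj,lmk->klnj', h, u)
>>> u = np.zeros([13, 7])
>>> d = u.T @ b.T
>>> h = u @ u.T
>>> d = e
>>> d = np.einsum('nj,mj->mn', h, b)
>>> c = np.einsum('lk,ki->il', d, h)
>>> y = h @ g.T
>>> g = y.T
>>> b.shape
(3, 13)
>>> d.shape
(3, 13)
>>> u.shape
(13, 7)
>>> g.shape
(3, 13)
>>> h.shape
(13, 13)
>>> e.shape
()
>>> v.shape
(7, 7, 3, 13)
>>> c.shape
(13, 3)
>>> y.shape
(13, 3)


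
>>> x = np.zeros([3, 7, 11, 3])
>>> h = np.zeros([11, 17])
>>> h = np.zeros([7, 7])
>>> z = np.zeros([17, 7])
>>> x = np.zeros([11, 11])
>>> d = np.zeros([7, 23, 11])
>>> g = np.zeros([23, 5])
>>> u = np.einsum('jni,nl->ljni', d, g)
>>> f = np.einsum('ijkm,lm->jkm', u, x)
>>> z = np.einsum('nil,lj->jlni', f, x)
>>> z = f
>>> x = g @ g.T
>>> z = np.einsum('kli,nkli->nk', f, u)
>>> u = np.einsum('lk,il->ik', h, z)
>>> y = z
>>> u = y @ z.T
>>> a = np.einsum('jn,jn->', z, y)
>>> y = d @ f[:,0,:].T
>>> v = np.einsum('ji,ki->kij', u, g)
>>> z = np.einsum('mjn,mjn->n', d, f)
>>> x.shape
(23, 23)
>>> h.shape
(7, 7)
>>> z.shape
(11,)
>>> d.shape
(7, 23, 11)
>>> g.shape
(23, 5)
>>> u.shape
(5, 5)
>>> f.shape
(7, 23, 11)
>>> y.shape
(7, 23, 7)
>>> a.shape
()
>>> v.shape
(23, 5, 5)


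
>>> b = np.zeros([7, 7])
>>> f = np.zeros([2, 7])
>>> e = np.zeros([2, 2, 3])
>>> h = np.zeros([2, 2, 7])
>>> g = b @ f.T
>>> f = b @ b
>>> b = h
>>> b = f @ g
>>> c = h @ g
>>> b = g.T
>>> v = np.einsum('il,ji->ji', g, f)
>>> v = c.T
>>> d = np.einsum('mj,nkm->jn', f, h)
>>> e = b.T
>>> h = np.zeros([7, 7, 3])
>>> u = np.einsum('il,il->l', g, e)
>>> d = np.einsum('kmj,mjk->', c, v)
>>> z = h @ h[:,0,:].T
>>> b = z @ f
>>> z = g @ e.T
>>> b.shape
(7, 7, 7)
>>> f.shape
(7, 7)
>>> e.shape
(7, 2)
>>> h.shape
(7, 7, 3)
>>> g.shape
(7, 2)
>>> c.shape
(2, 2, 2)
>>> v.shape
(2, 2, 2)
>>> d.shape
()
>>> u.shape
(2,)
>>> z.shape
(7, 7)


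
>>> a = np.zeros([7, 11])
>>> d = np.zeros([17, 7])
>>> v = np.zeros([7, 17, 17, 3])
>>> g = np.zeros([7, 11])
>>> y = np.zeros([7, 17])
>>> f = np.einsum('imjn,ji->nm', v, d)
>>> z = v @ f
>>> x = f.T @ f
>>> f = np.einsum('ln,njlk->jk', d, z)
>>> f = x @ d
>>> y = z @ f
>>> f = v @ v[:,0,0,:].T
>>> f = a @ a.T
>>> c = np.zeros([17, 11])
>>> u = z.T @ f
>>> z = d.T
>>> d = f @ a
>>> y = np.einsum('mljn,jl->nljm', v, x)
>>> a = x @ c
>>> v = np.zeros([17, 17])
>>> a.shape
(17, 11)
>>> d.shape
(7, 11)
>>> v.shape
(17, 17)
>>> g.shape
(7, 11)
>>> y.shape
(3, 17, 17, 7)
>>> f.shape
(7, 7)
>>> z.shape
(7, 17)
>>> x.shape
(17, 17)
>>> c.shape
(17, 11)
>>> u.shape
(17, 17, 17, 7)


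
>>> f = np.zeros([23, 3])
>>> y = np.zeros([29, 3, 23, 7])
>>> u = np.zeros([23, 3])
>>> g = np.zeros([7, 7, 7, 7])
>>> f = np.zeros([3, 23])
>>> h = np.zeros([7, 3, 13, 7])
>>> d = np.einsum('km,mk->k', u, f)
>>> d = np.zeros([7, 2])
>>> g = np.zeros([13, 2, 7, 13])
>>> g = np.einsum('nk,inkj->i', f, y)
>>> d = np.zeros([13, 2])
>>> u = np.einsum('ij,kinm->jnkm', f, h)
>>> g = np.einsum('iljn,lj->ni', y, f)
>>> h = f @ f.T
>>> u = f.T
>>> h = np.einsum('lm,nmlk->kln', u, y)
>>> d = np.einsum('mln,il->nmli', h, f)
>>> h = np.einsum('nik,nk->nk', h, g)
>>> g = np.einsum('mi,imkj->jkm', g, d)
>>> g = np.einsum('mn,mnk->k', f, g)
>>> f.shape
(3, 23)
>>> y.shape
(29, 3, 23, 7)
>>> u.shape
(23, 3)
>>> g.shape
(7,)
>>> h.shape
(7, 29)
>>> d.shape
(29, 7, 23, 3)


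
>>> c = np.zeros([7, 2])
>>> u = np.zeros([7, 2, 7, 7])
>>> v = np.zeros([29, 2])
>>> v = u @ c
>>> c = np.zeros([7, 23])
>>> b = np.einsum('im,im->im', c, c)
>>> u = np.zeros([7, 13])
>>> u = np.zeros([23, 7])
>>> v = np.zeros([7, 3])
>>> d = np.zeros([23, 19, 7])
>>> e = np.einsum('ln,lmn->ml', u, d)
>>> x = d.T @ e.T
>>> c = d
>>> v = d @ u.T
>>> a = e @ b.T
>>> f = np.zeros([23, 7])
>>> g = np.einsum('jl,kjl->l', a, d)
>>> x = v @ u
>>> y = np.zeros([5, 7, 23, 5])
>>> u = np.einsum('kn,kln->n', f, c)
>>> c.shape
(23, 19, 7)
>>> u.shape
(7,)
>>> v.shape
(23, 19, 23)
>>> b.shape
(7, 23)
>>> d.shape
(23, 19, 7)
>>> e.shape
(19, 23)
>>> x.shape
(23, 19, 7)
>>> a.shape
(19, 7)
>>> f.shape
(23, 7)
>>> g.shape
(7,)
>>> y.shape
(5, 7, 23, 5)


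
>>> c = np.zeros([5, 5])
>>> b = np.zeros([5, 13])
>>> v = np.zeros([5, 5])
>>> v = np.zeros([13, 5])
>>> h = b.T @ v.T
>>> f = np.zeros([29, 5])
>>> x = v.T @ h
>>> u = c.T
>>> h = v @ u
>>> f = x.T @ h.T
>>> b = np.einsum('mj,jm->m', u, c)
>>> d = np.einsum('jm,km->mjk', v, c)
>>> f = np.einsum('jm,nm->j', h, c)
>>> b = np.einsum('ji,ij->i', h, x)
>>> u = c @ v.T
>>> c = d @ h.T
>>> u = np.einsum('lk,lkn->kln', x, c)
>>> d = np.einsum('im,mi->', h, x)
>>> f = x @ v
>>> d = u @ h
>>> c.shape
(5, 13, 13)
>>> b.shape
(5,)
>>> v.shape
(13, 5)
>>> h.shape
(13, 5)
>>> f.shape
(5, 5)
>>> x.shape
(5, 13)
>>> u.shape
(13, 5, 13)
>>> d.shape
(13, 5, 5)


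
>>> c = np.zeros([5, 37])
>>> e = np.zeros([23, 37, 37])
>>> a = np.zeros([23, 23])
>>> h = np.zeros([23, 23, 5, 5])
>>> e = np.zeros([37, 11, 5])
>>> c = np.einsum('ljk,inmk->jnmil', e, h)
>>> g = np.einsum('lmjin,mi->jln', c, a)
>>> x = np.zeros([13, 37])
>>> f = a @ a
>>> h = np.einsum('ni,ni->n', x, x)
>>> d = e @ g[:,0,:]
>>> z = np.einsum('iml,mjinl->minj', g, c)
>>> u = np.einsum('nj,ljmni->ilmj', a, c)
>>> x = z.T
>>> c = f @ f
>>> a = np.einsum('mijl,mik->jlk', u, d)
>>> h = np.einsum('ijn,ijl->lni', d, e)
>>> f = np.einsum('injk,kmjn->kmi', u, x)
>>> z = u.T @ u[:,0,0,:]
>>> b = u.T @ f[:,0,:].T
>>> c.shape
(23, 23)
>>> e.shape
(37, 11, 5)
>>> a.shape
(5, 23, 37)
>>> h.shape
(5, 37, 37)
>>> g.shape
(5, 11, 37)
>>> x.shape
(23, 23, 5, 11)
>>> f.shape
(23, 23, 37)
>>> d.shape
(37, 11, 37)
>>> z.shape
(23, 5, 11, 23)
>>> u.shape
(37, 11, 5, 23)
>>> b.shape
(23, 5, 11, 23)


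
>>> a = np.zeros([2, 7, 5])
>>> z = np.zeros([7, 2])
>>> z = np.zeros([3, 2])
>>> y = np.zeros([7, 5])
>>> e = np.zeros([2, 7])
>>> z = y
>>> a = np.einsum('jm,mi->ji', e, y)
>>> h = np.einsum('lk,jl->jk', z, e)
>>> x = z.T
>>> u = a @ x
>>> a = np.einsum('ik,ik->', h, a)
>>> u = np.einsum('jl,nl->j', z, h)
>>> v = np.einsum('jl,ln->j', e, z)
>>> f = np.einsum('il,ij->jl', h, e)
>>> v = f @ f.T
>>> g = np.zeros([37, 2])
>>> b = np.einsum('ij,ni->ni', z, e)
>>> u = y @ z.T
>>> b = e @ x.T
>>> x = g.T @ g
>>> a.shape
()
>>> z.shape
(7, 5)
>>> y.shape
(7, 5)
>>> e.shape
(2, 7)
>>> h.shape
(2, 5)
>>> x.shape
(2, 2)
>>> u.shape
(7, 7)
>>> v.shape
(7, 7)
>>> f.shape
(7, 5)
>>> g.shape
(37, 2)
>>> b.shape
(2, 5)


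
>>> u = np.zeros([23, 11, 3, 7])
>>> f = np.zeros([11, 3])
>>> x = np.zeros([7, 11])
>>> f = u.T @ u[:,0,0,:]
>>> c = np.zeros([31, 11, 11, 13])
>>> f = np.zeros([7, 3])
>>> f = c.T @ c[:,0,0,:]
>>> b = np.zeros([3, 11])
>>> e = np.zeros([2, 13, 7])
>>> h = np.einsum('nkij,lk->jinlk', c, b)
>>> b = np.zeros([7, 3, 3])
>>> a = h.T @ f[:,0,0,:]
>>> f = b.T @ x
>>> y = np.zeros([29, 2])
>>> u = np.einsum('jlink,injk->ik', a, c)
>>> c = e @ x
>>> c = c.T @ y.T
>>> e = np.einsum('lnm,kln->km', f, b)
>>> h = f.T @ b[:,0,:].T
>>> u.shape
(31, 13)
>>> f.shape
(3, 3, 11)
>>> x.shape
(7, 11)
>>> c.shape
(11, 13, 29)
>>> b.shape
(7, 3, 3)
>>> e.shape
(7, 11)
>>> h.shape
(11, 3, 7)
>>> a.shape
(11, 3, 31, 11, 13)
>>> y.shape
(29, 2)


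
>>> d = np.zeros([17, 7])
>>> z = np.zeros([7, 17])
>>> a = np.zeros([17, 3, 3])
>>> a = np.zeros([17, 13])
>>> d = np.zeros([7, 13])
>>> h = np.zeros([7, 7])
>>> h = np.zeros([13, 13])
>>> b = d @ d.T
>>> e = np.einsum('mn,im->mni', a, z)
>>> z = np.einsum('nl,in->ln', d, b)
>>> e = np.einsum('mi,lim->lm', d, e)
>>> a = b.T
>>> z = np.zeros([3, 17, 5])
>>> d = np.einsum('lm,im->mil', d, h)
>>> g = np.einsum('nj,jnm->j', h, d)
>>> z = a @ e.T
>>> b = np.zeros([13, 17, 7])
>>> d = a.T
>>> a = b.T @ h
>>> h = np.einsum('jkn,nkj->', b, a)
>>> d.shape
(7, 7)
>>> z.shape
(7, 17)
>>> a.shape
(7, 17, 13)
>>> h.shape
()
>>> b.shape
(13, 17, 7)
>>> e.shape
(17, 7)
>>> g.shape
(13,)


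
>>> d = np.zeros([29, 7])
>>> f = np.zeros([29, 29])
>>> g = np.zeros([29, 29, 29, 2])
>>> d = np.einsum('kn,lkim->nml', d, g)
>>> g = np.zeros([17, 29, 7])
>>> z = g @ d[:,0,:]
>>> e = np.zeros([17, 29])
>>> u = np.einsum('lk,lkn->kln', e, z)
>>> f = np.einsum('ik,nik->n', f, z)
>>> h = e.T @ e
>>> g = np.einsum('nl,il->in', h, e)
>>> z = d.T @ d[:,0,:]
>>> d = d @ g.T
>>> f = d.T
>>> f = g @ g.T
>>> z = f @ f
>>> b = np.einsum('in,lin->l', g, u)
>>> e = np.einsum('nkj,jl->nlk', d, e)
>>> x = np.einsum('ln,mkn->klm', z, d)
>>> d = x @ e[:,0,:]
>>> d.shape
(2, 17, 2)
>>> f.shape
(17, 17)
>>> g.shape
(17, 29)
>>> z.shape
(17, 17)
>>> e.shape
(7, 29, 2)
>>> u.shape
(29, 17, 29)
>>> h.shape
(29, 29)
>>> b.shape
(29,)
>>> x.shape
(2, 17, 7)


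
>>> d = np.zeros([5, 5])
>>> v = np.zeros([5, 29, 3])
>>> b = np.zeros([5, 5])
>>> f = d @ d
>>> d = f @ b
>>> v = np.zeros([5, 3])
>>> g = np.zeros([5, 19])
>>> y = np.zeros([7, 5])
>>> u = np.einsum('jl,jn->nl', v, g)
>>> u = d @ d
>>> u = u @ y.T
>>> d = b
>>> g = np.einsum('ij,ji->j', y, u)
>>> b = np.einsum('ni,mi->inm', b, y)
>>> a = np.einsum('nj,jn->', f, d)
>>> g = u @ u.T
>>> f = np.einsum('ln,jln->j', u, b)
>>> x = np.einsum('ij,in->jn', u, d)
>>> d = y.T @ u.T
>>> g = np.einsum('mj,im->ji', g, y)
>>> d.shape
(5, 5)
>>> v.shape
(5, 3)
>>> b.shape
(5, 5, 7)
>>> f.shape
(5,)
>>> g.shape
(5, 7)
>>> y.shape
(7, 5)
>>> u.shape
(5, 7)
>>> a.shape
()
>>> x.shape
(7, 5)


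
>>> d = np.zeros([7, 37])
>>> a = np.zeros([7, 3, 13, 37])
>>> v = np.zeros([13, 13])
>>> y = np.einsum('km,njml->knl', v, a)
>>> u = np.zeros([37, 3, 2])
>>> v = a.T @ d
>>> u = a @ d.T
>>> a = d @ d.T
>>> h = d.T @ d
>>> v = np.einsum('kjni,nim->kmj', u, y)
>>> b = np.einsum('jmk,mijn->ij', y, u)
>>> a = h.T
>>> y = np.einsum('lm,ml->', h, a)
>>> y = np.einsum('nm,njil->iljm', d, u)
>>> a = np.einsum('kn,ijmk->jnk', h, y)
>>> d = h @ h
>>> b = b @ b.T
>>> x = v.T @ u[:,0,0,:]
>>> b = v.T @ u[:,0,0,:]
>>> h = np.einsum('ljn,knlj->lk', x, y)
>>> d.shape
(37, 37)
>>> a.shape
(7, 37, 37)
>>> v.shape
(7, 37, 3)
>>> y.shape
(13, 7, 3, 37)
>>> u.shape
(7, 3, 13, 7)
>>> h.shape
(3, 13)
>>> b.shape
(3, 37, 7)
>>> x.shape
(3, 37, 7)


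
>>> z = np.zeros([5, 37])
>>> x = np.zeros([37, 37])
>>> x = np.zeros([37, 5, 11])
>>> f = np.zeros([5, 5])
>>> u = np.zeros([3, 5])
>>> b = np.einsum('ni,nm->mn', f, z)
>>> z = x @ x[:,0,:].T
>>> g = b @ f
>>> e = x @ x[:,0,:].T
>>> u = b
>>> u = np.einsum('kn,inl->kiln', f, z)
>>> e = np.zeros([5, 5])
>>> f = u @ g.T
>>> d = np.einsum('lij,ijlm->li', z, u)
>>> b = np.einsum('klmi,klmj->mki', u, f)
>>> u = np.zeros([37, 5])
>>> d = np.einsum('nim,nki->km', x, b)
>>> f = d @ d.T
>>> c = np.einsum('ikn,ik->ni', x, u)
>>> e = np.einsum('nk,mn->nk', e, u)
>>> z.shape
(37, 5, 37)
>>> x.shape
(37, 5, 11)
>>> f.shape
(5, 5)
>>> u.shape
(37, 5)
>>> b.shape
(37, 5, 5)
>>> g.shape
(37, 5)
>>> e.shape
(5, 5)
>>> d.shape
(5, 11)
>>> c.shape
(11, 37)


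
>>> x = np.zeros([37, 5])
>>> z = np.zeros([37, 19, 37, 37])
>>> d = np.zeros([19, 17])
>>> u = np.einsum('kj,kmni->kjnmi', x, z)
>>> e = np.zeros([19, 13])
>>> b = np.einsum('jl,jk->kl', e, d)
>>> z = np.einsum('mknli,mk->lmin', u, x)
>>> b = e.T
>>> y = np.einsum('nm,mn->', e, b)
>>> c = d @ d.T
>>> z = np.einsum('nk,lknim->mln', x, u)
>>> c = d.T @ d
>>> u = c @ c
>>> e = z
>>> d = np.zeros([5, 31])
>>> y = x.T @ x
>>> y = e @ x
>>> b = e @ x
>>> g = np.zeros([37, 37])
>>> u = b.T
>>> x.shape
(37, 5)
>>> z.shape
(37, 37, 37)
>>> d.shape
(5, 31)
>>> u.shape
(5, 37, 37)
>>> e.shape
(37, 37, 37)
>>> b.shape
(37, 37, 5)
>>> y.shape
(37, 37, 5)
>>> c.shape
(17, 17)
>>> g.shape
(37, 37)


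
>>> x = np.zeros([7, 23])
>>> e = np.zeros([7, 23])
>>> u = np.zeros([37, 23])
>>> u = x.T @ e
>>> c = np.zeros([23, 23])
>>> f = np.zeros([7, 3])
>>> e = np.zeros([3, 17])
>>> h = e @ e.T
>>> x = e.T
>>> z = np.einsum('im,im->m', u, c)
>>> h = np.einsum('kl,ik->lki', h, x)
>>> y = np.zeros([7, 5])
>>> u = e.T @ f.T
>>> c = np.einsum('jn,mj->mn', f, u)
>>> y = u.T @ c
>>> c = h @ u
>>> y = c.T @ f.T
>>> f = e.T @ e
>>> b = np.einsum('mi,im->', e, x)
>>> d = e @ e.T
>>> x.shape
(17, 3)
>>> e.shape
(3, 17)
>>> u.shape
(17, 7)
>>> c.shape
(3, 3, 7)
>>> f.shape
(17, 17)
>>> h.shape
(3, 3, 17)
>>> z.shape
(23,)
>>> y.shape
(7, 3, 7)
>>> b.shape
()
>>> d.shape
(3, 3)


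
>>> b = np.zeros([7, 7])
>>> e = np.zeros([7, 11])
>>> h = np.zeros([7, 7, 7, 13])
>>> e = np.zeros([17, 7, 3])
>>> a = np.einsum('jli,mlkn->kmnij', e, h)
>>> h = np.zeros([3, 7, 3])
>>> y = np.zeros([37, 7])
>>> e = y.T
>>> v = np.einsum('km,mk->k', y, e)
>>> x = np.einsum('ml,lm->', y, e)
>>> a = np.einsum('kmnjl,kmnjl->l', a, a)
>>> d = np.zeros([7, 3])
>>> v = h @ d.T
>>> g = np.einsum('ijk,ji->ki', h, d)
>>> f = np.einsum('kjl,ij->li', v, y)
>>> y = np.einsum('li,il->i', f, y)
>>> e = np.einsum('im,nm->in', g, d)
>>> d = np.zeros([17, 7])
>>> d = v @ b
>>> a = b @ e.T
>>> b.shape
(7, 7)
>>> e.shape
(3, 7)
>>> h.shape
(3, 7, 3)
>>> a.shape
(7, 3)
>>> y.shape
(37,)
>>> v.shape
(3, 7, 7)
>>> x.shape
()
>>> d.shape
(3, 7, 7)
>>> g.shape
(3, 3)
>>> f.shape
(7, 37)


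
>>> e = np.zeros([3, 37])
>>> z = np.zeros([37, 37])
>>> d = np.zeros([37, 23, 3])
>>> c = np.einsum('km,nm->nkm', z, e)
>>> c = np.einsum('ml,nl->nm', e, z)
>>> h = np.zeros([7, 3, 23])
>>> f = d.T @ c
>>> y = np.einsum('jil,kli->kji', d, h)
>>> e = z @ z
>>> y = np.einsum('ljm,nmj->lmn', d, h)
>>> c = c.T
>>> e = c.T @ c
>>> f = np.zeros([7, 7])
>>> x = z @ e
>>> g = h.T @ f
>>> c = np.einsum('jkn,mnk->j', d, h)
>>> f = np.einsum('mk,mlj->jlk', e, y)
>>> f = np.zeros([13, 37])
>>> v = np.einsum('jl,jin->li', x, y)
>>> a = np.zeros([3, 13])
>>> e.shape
(37, 37)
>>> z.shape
(37, 37)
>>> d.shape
(37, 23, 3)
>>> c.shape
(37,)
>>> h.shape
(7, 3, 23)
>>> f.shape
(13, 37)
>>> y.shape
(37, 3, 7)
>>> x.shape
(37, 37)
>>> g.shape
(23, 3, 7)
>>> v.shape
(37, 3)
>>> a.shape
(3, 13)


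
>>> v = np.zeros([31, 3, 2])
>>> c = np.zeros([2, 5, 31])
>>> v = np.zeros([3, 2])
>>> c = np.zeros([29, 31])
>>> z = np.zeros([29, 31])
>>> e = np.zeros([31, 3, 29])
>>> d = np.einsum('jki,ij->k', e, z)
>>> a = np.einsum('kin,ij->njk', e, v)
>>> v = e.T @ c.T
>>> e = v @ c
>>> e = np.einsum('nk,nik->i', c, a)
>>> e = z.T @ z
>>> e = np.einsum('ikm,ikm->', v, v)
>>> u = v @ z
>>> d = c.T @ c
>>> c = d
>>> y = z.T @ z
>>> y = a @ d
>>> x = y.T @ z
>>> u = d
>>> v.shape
(29, 3, 29)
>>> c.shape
(31, 31)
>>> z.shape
(29, 31)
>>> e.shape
()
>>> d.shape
(31, 31)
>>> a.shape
(29, 2, 31)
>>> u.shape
(31, 31)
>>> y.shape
(29, 2, 31)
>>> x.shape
(31, 2, 31)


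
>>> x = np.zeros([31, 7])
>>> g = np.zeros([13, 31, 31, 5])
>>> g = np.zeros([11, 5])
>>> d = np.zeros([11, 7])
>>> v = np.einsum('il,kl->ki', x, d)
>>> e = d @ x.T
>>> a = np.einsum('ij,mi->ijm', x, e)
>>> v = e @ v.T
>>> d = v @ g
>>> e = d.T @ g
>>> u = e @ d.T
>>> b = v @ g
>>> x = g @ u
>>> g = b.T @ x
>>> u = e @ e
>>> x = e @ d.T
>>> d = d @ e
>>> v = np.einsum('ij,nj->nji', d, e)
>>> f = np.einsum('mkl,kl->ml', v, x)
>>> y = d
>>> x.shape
(5, 11)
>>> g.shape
(5, 11)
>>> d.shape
(11, 5)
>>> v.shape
(5, 5, 11)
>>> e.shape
(5, 5)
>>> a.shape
(31, 7, 11)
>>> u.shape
(5, 5)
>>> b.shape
(11, 5)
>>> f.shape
(5, 11)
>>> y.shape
(11, 5)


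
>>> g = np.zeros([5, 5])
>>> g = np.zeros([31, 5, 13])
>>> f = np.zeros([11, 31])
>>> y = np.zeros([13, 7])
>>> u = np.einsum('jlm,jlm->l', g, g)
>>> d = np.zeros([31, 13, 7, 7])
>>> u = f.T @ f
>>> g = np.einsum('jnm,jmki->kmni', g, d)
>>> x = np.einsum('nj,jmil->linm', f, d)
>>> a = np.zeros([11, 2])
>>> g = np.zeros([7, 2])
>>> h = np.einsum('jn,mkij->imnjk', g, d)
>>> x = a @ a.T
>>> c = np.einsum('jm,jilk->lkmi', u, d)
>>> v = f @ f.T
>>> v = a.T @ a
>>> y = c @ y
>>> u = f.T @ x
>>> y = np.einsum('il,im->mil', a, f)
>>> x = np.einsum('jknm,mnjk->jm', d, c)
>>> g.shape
(7, 2)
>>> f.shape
(11, 31)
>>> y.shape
(31, 11, 2)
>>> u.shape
(31, 11)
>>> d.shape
(31, 13, 7, 7)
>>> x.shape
(31, 7)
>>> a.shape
(11, 2)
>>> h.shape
(7, 31, 2, 7, 13)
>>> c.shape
(7, 7, 31, 13)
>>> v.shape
(2, 2)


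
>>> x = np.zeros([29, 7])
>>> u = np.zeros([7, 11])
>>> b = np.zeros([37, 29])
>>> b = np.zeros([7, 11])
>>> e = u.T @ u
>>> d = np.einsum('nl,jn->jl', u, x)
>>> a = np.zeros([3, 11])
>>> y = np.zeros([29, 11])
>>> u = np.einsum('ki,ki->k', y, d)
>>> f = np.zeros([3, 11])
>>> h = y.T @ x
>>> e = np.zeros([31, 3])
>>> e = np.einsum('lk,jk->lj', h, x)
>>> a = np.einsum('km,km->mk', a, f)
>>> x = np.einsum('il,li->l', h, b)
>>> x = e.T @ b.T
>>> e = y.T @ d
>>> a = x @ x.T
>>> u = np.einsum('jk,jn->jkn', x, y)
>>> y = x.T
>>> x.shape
(29, 7)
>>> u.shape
(29, 7, 11)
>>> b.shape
(7, 11)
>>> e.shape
(11, 11)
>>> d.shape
(29, 11)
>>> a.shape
(29, 29)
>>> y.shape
(7, 29)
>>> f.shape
(3, 11)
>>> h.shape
(11, 7)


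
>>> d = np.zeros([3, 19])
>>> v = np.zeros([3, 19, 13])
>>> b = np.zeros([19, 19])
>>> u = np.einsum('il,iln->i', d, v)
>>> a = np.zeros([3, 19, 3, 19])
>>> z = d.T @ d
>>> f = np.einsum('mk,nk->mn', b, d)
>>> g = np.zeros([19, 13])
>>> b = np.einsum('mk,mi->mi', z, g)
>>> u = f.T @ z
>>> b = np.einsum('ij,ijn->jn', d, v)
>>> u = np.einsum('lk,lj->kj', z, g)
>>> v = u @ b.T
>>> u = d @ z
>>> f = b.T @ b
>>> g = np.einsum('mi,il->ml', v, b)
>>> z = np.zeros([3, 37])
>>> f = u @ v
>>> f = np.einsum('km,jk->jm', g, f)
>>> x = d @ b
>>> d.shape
(3, 19)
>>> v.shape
(19, 19)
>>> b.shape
(19, 13)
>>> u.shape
(3, 19)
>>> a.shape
(3, 19, 3, 19)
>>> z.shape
(3, 37)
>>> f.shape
(3, 13)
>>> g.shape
(19, 13)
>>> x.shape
(3, 13)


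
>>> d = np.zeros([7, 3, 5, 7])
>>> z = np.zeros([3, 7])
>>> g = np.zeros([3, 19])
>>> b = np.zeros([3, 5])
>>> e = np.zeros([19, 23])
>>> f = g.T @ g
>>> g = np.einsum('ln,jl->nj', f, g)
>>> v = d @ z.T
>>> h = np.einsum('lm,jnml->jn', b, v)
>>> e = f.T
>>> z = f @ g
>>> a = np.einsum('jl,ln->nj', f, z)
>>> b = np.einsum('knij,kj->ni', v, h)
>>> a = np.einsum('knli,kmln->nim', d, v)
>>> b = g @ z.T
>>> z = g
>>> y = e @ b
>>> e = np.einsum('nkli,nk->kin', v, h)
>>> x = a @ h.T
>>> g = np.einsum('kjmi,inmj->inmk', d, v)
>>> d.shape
(7, 3, 5, 7)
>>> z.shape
(19, 3)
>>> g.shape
(7, 3, 5, 7)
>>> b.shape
(19, 19)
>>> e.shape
(3, 3, 7)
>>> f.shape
(19, 19)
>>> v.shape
(7, 3, 5, 3)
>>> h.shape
(7, 3)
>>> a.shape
(3, 7, 3)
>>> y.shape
(19, 19)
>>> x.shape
(3, 7, 7)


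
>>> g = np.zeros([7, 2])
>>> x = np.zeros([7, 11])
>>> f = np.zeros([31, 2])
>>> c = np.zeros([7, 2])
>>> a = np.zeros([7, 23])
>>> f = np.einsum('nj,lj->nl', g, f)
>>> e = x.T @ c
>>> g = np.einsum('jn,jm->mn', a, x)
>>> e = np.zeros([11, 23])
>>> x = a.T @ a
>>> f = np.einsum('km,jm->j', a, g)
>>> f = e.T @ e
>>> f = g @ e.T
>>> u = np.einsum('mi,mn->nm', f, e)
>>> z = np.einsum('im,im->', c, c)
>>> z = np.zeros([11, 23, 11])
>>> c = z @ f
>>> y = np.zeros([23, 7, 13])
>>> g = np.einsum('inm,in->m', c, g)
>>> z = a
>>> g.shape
(11,)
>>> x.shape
(23, 23)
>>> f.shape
(11, 11)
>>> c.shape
(11, 23, 11)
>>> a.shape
(7, 23)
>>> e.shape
(11, 23)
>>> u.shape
(23, 11)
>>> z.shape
(7, 23)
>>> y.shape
(23, 7, 13)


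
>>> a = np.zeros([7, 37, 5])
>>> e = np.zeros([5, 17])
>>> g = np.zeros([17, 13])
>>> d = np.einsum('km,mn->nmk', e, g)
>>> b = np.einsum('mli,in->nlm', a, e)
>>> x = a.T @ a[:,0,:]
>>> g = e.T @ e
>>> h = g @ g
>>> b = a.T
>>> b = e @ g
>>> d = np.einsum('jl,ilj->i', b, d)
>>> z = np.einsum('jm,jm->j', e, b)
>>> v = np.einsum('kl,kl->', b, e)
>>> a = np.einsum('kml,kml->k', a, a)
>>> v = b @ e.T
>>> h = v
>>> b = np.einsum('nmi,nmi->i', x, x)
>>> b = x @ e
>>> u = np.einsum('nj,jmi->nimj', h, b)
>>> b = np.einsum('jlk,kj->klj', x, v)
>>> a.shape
(7,)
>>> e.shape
(5, 17)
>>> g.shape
(17, 17)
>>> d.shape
(13,)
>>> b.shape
(5, 37, 5)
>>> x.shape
(5, 37, 5)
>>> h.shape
(5, 5)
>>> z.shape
(5,)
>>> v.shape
(5, 5)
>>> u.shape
(5, 17, 37, 5)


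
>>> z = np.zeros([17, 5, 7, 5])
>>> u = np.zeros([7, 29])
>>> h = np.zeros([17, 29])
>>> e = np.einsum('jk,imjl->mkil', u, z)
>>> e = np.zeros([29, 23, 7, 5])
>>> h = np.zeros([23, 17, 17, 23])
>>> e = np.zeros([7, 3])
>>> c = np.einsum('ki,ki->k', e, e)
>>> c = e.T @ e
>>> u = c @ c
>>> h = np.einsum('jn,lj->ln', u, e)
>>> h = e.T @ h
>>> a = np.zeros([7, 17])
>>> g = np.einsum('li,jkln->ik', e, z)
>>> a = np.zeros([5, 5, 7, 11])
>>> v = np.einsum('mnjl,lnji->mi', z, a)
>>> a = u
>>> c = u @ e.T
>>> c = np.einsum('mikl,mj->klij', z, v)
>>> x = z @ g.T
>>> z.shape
(17, 5, 7, 5)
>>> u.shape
(3, 3)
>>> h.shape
(3, 3)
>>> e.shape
(7, 3)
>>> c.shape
(7, 5, 5, 11)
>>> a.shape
(3, 3)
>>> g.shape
(3, 5)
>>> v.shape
(17, 11)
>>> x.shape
(17, 5, 7, 3)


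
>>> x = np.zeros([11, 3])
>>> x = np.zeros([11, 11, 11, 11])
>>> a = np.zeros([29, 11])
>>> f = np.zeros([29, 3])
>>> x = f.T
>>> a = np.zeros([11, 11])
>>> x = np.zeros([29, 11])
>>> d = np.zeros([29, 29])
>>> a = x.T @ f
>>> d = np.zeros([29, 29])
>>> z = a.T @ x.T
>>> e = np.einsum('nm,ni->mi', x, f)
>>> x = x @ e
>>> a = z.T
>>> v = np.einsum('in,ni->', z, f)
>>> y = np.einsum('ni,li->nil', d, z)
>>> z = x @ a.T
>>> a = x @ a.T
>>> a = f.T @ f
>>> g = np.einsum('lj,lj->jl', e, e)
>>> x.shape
(29, 3)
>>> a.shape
(3, 3)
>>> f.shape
(29, 3)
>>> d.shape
(29, 29)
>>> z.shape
(29, 29)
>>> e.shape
(11, 3)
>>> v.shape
()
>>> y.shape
(29, 29, 3)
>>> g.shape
(3, 11)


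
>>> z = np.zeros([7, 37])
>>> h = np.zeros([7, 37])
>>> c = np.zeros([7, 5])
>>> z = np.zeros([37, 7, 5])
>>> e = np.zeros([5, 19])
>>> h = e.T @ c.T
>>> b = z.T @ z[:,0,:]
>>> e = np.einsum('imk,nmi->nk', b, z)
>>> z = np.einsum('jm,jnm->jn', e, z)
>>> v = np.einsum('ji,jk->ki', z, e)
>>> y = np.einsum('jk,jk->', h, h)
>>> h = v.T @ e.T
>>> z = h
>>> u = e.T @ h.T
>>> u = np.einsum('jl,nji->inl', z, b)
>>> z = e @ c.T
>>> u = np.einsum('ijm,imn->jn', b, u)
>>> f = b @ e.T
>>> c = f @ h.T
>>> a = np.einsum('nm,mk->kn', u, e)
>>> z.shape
(37, 7)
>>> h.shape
(7, 37)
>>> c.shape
(5, 7, 7)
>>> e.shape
(37, 5)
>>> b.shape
(5, 7, 5)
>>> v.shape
(5, 7)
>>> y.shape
()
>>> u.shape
(7, 37)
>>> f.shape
(5, 7, 37)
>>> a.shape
(5, 7)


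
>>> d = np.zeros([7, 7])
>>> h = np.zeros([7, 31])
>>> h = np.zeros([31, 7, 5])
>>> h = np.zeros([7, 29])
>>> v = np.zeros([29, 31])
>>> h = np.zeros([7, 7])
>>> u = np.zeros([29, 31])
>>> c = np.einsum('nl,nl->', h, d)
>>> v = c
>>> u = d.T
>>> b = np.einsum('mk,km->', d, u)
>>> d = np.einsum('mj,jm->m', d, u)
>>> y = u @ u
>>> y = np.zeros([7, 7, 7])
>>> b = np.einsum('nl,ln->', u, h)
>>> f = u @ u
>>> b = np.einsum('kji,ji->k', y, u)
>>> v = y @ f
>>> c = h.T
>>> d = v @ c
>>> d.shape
(7, 7, 7)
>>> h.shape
(7, 7)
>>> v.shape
(7, 7, 7)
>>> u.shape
(7, 7)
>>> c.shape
(7, 7)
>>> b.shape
(7,)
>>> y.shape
(7, 7, 7)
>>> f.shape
(7, 7)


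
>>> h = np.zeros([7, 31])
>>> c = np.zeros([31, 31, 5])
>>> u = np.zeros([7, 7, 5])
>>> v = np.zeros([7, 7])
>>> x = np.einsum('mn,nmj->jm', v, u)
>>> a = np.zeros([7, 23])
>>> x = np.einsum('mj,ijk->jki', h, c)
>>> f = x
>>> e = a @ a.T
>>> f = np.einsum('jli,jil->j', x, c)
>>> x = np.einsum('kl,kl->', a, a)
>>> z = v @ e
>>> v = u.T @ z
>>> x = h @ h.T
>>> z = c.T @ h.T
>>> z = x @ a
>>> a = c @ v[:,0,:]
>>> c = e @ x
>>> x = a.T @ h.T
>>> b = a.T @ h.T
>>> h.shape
(7, 31)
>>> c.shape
(7, 7)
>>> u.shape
(7, 7, 5)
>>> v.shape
(5, 7, 7)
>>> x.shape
(7, 31, 7)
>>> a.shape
(31, 31, 7)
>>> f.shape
(31,)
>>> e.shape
(7, 7)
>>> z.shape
(7, 23)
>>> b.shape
(7, 31, 7)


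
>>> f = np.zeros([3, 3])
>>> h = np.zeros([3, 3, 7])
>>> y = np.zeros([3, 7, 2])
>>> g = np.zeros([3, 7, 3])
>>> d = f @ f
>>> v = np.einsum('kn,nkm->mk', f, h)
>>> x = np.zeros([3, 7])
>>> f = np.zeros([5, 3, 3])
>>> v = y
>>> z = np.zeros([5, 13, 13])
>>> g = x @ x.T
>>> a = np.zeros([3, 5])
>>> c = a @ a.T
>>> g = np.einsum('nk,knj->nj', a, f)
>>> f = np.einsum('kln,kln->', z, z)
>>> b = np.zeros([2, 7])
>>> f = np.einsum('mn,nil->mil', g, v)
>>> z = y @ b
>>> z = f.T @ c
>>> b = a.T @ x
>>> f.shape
(3, 7, 2)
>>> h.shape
(3, 3, 7)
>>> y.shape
(3, 7, 2)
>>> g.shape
(3, 3)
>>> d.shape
(3, 3)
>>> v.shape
(3, 7, 2)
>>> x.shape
(3, 7)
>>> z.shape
(2, 7, 3)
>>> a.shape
(3, 5)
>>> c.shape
(3, 3)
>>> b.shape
(5, 7)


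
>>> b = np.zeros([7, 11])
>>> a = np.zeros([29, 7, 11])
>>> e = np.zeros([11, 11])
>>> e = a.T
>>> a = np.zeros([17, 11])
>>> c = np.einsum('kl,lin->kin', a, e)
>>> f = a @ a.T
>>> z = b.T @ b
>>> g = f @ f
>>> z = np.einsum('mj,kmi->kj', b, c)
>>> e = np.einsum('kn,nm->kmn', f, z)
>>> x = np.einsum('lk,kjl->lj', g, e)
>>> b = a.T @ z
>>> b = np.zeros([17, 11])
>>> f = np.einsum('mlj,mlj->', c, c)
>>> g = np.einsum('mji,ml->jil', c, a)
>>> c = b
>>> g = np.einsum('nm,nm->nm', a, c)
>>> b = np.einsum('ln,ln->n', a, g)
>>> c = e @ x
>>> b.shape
(11,)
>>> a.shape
(17, 11)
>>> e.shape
(17, 11, 17)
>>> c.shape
(17, 11, 11)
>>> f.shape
()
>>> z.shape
(17, 11)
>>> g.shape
(17, 11)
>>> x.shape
(17, 11)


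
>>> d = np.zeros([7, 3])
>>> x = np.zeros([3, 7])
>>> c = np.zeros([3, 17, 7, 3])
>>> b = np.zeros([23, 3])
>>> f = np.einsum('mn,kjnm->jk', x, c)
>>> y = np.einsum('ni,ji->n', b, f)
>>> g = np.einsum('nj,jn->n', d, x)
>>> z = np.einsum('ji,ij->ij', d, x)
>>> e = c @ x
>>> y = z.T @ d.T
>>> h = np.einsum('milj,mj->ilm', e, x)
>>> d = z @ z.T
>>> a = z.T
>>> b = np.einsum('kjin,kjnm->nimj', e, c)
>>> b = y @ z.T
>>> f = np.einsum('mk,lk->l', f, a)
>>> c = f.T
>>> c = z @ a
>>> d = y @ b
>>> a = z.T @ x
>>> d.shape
(7, 3)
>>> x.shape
(3, 7)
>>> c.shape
(3, 3)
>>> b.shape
(7, 3)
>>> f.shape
(7,)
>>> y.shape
(7, 7)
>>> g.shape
(7,)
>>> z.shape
(3, 7)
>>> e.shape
(3, 17, 7, 7)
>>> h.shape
(17, 7, 3)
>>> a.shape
(7, 7)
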